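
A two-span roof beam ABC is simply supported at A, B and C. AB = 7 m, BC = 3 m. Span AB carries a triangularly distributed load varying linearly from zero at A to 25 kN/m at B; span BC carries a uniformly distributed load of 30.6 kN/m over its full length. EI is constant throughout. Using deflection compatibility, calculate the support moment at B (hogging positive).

Release continuity at B by inserting a hinge; the redundant is the internal moment M_B. The primary structure is two simply-supported spans AB and BC.
End slopes at the hinge B, treating each span as simply supported:
  span AB: triangular load, peak 25: w₀L³/(45EI) = 190.6/EI
  span BC: UDL 30.6: wL³/(24EI) = 34.42/EI
  relative rotation θ_0 = (190.6 + 34.42)/EI = 225/EI
A unit hogging moment at B produces rotation L₁/(3EI) + L₂/(3EI) = 3.333/EI.
Compatibility: M_B·(L₁+L₂)/(3EI) = θ_0, giving M_B = 67.49 kN·m (hogging).

M_B = 67.49 kN·m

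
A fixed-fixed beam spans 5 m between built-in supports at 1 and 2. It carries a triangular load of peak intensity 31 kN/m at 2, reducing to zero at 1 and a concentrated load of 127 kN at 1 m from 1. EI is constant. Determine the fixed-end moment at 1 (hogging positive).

Take the two fixed-end moments M_1, M_2 as redundants; the released structure is the simple span 12.
On the primary (simply-supported) span, the end slopes from the loading are:
  at 1: triangular load, peak 31: 7w₀L³/(360EI) = 75.35/EI
  at 2: triangular load, peak 31: w₀L³/(45EI) = 86.11/EI
  at 1: point load 127 at a = 1: Pab(L + b)/(6LEI) = 152.4/EI
  at 2: point load 127 at a = 1: Pab(L + a)/(6LEI) = 101.6/EI
  θ_10 = 227.7/EI,  θ_20 = 187.7/EI
Flexibility coefficients: a unit moment at one end gives L/(3EI) there and L/(6EI) at the far end, so f₁₁ = f₂₂ = 1.667/EI and f₁₂ = f₂₁ = 0.8333/EI.
Compatibility — zero rotation at each built-in end:
  1.667 M_1 + 0.8333 M_2 = 227.7
  0.8333 M_1 + 1.667 M_2 = 187.7
Solving the pair gives M_1 = 107.1 kN·m and M_2 = 59.07 kN·m (hogging).

M_1 = 107.1 kN·m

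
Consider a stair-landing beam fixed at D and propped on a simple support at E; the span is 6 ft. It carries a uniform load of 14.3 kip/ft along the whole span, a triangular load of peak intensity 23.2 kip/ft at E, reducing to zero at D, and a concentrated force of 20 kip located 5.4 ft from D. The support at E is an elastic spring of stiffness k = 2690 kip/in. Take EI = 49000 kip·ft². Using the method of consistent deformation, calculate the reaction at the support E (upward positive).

R_E = 85.66 kip

Remove the prop at E; the released (primary) structure is a cantilever built in at D.
Free-end deflection of the primary structure under the applied loading (downward +):
  UDL 14.3: wL⁴/(8EI) = 2317/EI
  triangular load, peak 23.2 at the free end: 11w₀L⁴/(120EI) = 2756/EI
  point load 20 at a = 5.4: Pa²(3L − a)/(6EI) = 1225/EI
  δ_0 = 6297/EI
Flexibility coefficient — unit upward force at E: δ_{EE} = L³/(3EI) = 72/EI.
With EI = 49000 kip·ft²: δ_0 = 0.12852 ft and δ_{EE} = 0.001469 ft/kip.
Compatibility — the spring shortens by R_E/k under the reaction it provides: δ_0 − R_E·δ_{EE} = R_E/k. With 1/k = 1/(2690×12) ft/kip = 0.000031 ft/kip, R_E = δ_0 / (δ_{EE} + 1/k) = 0.12852 / (0.001469 + 0.000031) = 85.66 kip.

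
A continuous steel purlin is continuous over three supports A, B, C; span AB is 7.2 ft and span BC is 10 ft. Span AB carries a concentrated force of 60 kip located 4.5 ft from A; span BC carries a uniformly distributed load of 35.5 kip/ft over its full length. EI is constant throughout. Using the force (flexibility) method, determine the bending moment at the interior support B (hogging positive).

M_B = 292.4 kip·ft

Release continuity at B by inserting a hinge; the redundant is the internal moment M_B. The primary structure is two simply-supported spans AB and BC.
End slopes at the hinge B, treating each span as simply supported:
  span AB: point load 60 at a = 4.5: Pab(L + a)/(6LEI) = 197.4/EI
  span BC: UDL 35.5: wL³/(24EI) = 1479/EI
  relative rotation θ_0 = (197.4 + 1479)/EI = 1677/EI
A unit hogging moment at B produces rotation L₁/(3EI) + L₂/(3EI) = 5.733/EI.
Slope continuity at B: θ_0 = M_B·5.733/EI, so M_B = 1677/5.733 = 292.4 kip·ft (hogging).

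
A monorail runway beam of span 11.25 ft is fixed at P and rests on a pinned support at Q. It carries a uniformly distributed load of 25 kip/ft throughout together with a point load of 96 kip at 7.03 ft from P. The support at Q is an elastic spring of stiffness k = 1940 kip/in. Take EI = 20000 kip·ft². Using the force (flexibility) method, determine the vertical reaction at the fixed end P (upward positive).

R_P = 227.5 kip

Release the roller at Q. Primary structure: cantilever fixed at P.
Primary-structure tip deflection at Q by superposition:
  UDL 25: wL⁴/(8EI) = 50056/EI
  point load 96 at a = 7.03: Pa²(3L − a)/(6EI) = 21128/EI
  δ_0 = 71185/EI
Flexibility coefficient — unit upward force at Q: δ_{QQ} = L³/(3EI) = 474.6/EI.
With EI = 20000 kip·ft²: δ_0 = 3.5592 ft and δ_{QQ} = 0.02373 ft/kip.
Compatibility — the spring shortens by R_Q/k under the reaction it provides: δ_0 − R_Q·δ_{QQ} = R_Q/k. With 1/k = 1/(1940×12) ft/kip = 0.000043 ft/kip, R_Q = δ_0 / (δ_{QQ} + 1/k) = 3.5592 / (0.02373 + 0.000043) = 149.7 kip.
Vertical equilibrium: R_P = ΣP − R_Q = 377.2 − 149.7 = 227.5 kip.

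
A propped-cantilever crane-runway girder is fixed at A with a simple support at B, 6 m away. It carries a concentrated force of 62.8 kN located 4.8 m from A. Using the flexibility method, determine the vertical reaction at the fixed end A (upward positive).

R_A = 18.59 kN

Release the roller at B. Primary structure: cantilever fixed at A.
Deflection at B on the released cantilever, summing each load's contribution:
  point load 62.8 at a = 4.8: Pa²(3L − a)/(6EI) = 3183/EI
Tip deflection under a unit load at B: L³/(3EI) = 72/EI.
The prop prevents deflection at B: R_B = δ_0/δ_{BB} = 3183/72 = 44.21 kN.
Vertical equilibrium: R_A = ΣP − R_B = 62.8 − 44.21 = 18.59 kN.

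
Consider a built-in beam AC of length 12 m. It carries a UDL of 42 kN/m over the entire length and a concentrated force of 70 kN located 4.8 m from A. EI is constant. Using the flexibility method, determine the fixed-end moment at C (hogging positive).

M_C = 584.6 kN·m

Take the two fixed-end moments M_A, M_C as redundants; the released structure is the simple span AC.
On the primary (simply-supported) span, the end slopes from the loading are:
  at A: UDL 42: wL³/(24EI) = 3024/EI
  at C: UDL 42: wL³/(24EI) = 3024/EI
  at A: point load 70 at a = 4.8: Pab(L + b)/(6LEI) = 645.1/EI
  at C: point load 70 at a = 4.8: Pab(L + a)/(6LEI) = 564.5/EI
  θ_A0 = 3669/EI,  θ_C0 = 3588/EI
Flexibility coefficients: a unit moment at one end gives L/(3EI) there and L/(6EI) at the far end, so f₁₁ = f₂₂ = 4/EI and f₁₂ = f₂₁ = 2/EI.
Compatibility — zero rotation at each built-in end:
  4 M_A + 2 M_C = 3669
  2 M_A + 4 M_C = 3588
Solving the pair gives M_A = 625 kN·m and M_C = 584.6 kN·m (hogging).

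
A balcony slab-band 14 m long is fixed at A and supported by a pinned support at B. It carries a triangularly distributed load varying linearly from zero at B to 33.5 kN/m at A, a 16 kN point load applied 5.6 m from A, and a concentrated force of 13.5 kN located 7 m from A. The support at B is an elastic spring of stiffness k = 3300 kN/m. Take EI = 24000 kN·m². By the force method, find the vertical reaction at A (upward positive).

R_A = 210 kN

Release the roller at B. Primary structure: cantilever fixed at A.
Primary-structure tip deflection at B by superposition:
  triangular load, peak 33.5 at the fixed end: w₀L⁴/(30EI) = 42898/EI
  point load 16 at a = 5.6: Pa²(3L − a)/(6EI) = 3044/EI
  point load 13.5 at a = 7: Pa²(3L − a)/(6EI) = 3859/EI
  δ_0 = 49801/EI
Tip deflection under a unit load at B: L³/(3EI) = 914.7/EI.
With EI = 24000 kN·m²: δ_0 = 2.075 m and δ_{BB} = 0.038111 m/kN.
Compatibility — the spring shortens by R_B/k under the reaction it provides: δ_0 − R_B·δ_{BB} = R_B/k. With 1/k = 0.000303 m/kN, R_B = δ_0 / (δ_{BB} + 1/k) = 2.075 / (0.038111 + 0.000303) = 54.02 kN.
Vertical equilibrium: R_A = ΣP − R_B = 264 − 54.02 = 210 kN.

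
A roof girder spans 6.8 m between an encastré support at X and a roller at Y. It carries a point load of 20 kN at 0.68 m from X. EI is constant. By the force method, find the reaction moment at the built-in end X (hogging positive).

Choose R_Y as the redundant. The primary structure is the cantilever fixed at X.
Downward deflection at the released point Y due to the loads:
  point load 20 at a = 0.68: Pa²(3L − a)/(6EI) = 30.4/EI
Flexibility coefficient — unit upward force at Y: δ_{YY} = L³/(3EI) = 104.8/EI.
The prop prevents deflection at Y: R_Y = δ_0/δ_{YY} = 30.4/104.8 = 0.29 kN.
Moment equilibrium about X: M_X = Σ(load moments about X) − R_Y·L = 13.6 − 0.29×6.8 = 11.63 kN·m.

M_X = 11.63 kN·m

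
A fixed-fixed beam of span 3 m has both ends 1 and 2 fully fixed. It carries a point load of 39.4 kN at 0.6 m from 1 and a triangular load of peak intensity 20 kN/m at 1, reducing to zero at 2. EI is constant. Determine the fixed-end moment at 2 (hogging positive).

M_2 = 9.782 kN·m

Take the two fixed-end moments M_1, M_2 as redundants; the released structure is the simple span 12.
On the primary (simply-supported) span, the end slopes from the loading are:
  at 1: point load 39.4 at a = 0.6: Pab(L + b)/(6LEI) = 17.02/EI
  at 2: point load 39.4 at a = 0.6: Pab(L + a)/(6LEI) = 11.35/EI
  at 1: triangular load, peak 20: w₀L³/(45EI) = 12/EI
  at 2: triangular load, peak 20: 7w₀L³/(360EI) = 10.5/EI
  θ_10 = 29.02/EI,  θ_20 = 21.85/EI
Flexibility coefficients: a unit moment at one end gives L/(3EI) there and L/(6EI) at the far end, so f₁₁ = f₂₂ = 1/EI and f₁₂ = f₂₁ = 0.5/EI.
Compatibility — zero rotation at each built-in end:
  1 M_1 + 0.5 M_2 = 29.02
  0.5 M_1 + 1 M_2 = 21.85
Solving the pair gives M_1 = 24.13 kN·m and M_2 = 9.782 kN·m (hogging).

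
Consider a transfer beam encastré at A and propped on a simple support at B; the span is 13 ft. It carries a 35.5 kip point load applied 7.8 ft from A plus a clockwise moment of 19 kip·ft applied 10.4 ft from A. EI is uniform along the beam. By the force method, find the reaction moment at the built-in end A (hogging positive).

Choose R_B as the redundant. The primary structure is the cantilever fixed at A.
Deflection at B on the released cantilever, summing each load's contribution:
  point load 35.5 at a = 7.8: Pa²(3L − a)/(6EI) = 11231/EI
  clockwise couple 19 at a = 10.4: M₀a(2L − a)/(2EI) = 1541/EI
  δ_0 = 12772/EI
Flexibility coefficient — unit upward force at B: δ_{BB} = L³/(3EI) = 732.3/EI.
The prop prevents deflection at B: R_B = δ_0/δ_{BB} = 12772/732.3 = 17.44 kip.
Moment equilibrium about A: M_A = Σ(load moments about A) − R_B·L = 295.9 − 17.44×13 = 69.17 kip·ft.

M_A = 69.17 kip·ft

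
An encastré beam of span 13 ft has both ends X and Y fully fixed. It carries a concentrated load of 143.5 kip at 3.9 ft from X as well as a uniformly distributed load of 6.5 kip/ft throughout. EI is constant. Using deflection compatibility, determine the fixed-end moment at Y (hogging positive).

Take the two fixed-end moments M_X, M_Y as redundants; the released structure is the simple span XY.
On the primary (simply-supported) span, the end slopes from the loading are:
  at X: point load 143.5 at a = 3.9: Pab(L + b)/(6LEI) = 1443/EI
  at Y: point load 143.5 at a = 3.9: Pab(L + a)/(6LEI) = 1103/EI
  at X: UDL 6.5: wL³/(24EI) = 595/EI
  at Y: UDL 6.5: wL³/(24EI) = 595/EI
  θ_X0 = 2038/EI,  θ_Y0 = 1698/EI
Flexibility coefficients: a unit moment at one end gives L/(3EI) there and L/(6EI) at the far end, so f₁₁ = f₂₂ = 4.333/EI and f₁₂ = f₂₁ = 2.167/EI.
Compatibility — zero rotation at each built-in end:
  4.333 M_X + 2.167 M_Y = 2038
  2.167 M_X + 4.333 M_Y = 1698
Solving the pair gives M_X = 365.8 kip·ft and M_Y = 209.1 kip·ft (hogging).

M_Y = 209.1 kip·ft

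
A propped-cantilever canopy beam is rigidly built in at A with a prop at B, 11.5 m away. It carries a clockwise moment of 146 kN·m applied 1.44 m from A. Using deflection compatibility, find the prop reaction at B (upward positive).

R_B = 4.471 kN

Take the reaction at B as the redundant and release it; the primary structure is a cantilever fixed at A.
Free-end deflection of the primary structure under the applied loading (downward +):
  clockwise couple 146 at a = 1.44: M₀a(2L − a)/(2EI) = 2266/EI
Flexibility coefficient — unit upward force at B: δ_{BB} = L³/(3EI) = 507/EI.
Compatibility at B: δ_0 − R_B·δ_{BB} = 0, so R_B = 2266/507 = 4.471 kN.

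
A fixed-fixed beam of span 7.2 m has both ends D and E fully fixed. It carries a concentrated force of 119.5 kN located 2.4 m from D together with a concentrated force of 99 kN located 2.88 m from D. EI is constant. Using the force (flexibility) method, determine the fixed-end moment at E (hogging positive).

M_E = 132.2 kN·m

Take the two fixed-end moments M_D, M_E as redundants; the released structure is the simple span DE.
Simple-span end rotations at D and E under the given loads:
  at D: point load 119.5 at a = 2.4: Pab(L + b)/(6LEI) = 382.4/EI
  at E: point load 119.5 at a = 2.4: Pab(L + a)/(6LEI) = 305.9/EI
  at D: point load 99 at a = 2.88: Pab(L + b)/(6LEI) = 328.5/EI
  at E: point load 99 at a = 2.88: Pab(L + a)/(6LEI) = 287.4/EI
  θ_D0 = 710.9/EI,  θ_E0 = 593.3/EI
Flexibility coefficients: a unit moment at one end gives L/(3EI) there and L/(6EI) at the far end, so f₁₁ = f₂₂ = 2.4/EI and f₁₂ = f₂₁ = 1.2/EI.
Compatibility — zero rotation at each built-in end:
  2.4 M_D + 1.2 M_E = 710.9
  1.2 M_D + 2.4 M_E = 593.3
Solving the pair gives M_D = 230.1 kN·m and M_E = 132.2 kN·m (hogging).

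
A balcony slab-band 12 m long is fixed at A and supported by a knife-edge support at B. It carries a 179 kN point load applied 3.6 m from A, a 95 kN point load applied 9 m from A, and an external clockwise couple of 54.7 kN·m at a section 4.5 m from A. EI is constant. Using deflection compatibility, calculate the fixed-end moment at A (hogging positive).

M_A = 521.7 kN·m

Remove the prop at B; the released (primary) structure is a cantilever built in at A.
Free-end deflection of the primary structure under the applied loading (downward +):
  point load 179 at a = 3.6: Pa²(3L − a)/(6EI) = 12527/EI
  point load 95 at a = 9: Pa²(3L − a)/(6EI) = 34628/EI
  clockwise couple 54.7 at a = 4.5: M₀a(2L − a)/(2EI) = 2400/EI
  δ_0 = 49555/EI
Tip deflection under a unit load at B: L³/(3EI) = 576/EI.
Compatibility at B: δ_0 − R_B·δ_{BB} = 0, so R_B = 49555/576 = 86.03 kN.
Moment equilibrium about A: M_A = Σ(load moments about A) − R_B·L = 1554 − 86.03×12 = 521.7 kN·m.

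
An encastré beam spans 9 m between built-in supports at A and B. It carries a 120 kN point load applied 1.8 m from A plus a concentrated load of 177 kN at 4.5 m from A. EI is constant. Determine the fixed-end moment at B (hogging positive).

Take the two fixed-end moments M_A, M_B as redundants; the released structure is the simple span AB.
Simple-span end rotations at A and B under the given loads:
  at A: point load 120 at a = 1.8: Pab(L + b)/(6LEI) = 466.6/EI
  at B: point load 120 at a = 1.8: Pab(L + a)/(6LEI) = 311/EI
  at A: point load 177 at a = 4.5: Pab(L + b)/(6LEI) = 896.1/EI
  at B: point load 177 at a = 4.5: Pab(L + a)/(6LEI) = 896.1/EI
  θ_A0 = 1363/EI,  θ_B0 = 1207/EI
Flexibility coefficients: a unit moment at one end gives L/(3EI) there and L/(6EI) at the far end, so f₁₁ = f₂₂ = 3/EI and f₁₂ = f₂₁ = 1.5/EI.
Compatibility — zero rotation at each built-in end:
  3 M_A + 1.5 M_B = 1363
  1.5 M_A + 3 M_B = 1207
Solving the pair gives M_A = 337.4 kN·m and M_B = 233.7 kN·m (hogging).

M_B = 233.7 kN·m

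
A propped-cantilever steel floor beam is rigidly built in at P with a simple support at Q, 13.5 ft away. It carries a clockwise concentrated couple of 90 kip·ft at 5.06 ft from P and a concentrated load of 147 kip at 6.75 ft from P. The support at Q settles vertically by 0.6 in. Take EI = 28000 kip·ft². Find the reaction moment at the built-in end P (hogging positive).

M_P = 402.9 kip·ft

Take the reaction at Q as the redundant and release it; the primary structure is a cantilever fixed at P.
Primary-structure tip deflection at Q by superposition:
  clockwise couple 90 at a = 5.06: M₀a(2L − a)/(2EI) = 4996/EI
  point load 147 at a = 6.75: Pa²(3L − a)/(6EI) = 37674/EI
  δ_0 = 42670/EI
Flexibility coefficient — unit upward force at Q: δ_{QQ} = L³/(3EI) = 820.1/EI.
With EI = 28000 kip·ft²: δ_0 = 1.5239 ft and δ_{QQ} = 0.02929 ft/kip.
Compatibility — the beam at Q must follow the support down by 0.05 ft: δ_0 − R_Q·δ_{QQ} = 0.05, so R_Q = (1.5239 − 0.05)/0.02929 = 50.32 kip.
Moment equilibrium about P: M_P = Σ(load moments about P) − R_Q·L = 1082 − 50.32×13.5 = 402.9 kip·ft.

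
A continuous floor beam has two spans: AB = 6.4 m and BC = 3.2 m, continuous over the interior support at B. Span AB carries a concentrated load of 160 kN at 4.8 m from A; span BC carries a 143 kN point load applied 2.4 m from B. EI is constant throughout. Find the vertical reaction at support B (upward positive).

Take M_B as the redundant. Released structure: two simple spans AB and BC with a hinge at B.
Discontinuity in slope at B on the released structure — sum the simple-span end rotations:
  span AB: point load 160 at a = 4.8: Pab(L + a)/(6LEI) = 358.4/EI
  span BC: point load 143 at a = 2.4: Pab(L + b)/(6LEI) = 57.2/EI
  relative rotation θ_0 = (358.4 + 57.2)/EI = 415.6/EI
A unit hogging moment at B produces rotation L₁/(3EI) + L₂/(3EI) = 3.2/EI.
Compatibility: M_B·(L₁+L₂)/(3EI) = θ_0, giving M_B = 129.9 kN·m (hogging).
Span AB, ΣM about A with M_B applied at B: R_B^{AB}·6.4 = 768 + 129.9, so R_B^{AB} = 140.3 kN and R_A = 160 − 140.3 = 19.71 kN.
Span BC, ΣM about C: R_B^{BC}·3.2 = 114.4 + 129.9, so R_B^{BC} = 76.34 kN and R_C = 143 − 76.34 = 66.66 kN.
R_B = 140.3 + 76.34 = 216.6 kN.

R_B = 216.6 kN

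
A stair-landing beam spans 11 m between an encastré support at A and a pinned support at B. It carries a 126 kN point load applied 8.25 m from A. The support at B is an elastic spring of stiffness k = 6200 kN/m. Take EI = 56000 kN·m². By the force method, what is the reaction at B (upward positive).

R_B = 78.14 kN

Choose R_B as the redundant. The primary structure is the cantilever fixed at A.
Primary-structure tip deflection at B by superposition:
  point load 126 at a = 8.25: Pa²(3L − a)/(6EI) = 35375/EI
Flexibility coefficient — unit upward force at B: δ_{BB} = L³/(3EI) = 443.7/EI.
With EI = 56000 kN·m²: δ_0 = 0.63171 m and δ_{BB} = 0.007923 m/kN.
Compatibility — the spring shortens by R_B/k under the reaction it provides: δ_0 − R_B·δ_{BB} = R_B/k. With 1/k = 0.000161 m/kN, R_B = δ_0 / (δ_{BB} + 1/k) = 0.63171 / (0.007923 + 0.000161) = 78.14 kN.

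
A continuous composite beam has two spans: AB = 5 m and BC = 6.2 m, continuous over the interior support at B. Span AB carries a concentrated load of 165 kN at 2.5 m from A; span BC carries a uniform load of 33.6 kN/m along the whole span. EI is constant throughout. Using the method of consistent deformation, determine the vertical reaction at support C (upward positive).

R_C = 78.61 kN

Release continuity at B by inserting a hinge; the redundant is the internal moment M_B. The primary structure is two simply-supported spans AB and BC.
Rotations at B on the released spans (each span's end-slope, ×1/EI):
  span AB: point load 165 at a = 2.5: Pab(L + a)/(6LEI) = 257.8/EI
  span BC: UDL 33.6: wL³/(24EI) = 333.7/EI
  relative rotation θ_0 = (257.8 + 333.7)/EI = 591.5/EI
A unit hogging moment at B produces rotation L₁/(3EI) + L₂/(3EI) = 3.733/EI.
Compatibility: M_B·(L₁+L₂)/(3EI) = θ_0, giving M_B = 158.4 kN·m (hogging).
Span BC, ΣM about C: R_B^{BC}·6.2 = 645.8 + 158.4, so R_B^{BC} = 129.7 kN and R_C = 208.3 − 129.7 = 78.61 kN.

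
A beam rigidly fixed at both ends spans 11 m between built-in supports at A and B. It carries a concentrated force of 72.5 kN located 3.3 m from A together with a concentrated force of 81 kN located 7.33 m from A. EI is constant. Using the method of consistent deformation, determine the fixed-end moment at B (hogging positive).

Release both end moments; the primary structure is a simply-supported span AB with redundants M_A and M_B.
Simple-span end rotations at A and B under the given loads:
  at A: point load 72.5 at a = 3.3: Pab(L + b)/(6LEI) = 522/EI
  at B: point load 72.5 at a = 3.3: Pab(L + a)/(6LEI) = 399.1/EI
  at A: point load 81 at a = 7.33: Pab(L + b)/(6LEI) = 484.3/EI
  at B: point load 81 at a = 7.33: Pab(L + a)/(6LEI) = 605.2/EI
  θ_A0 = 1006/EI,  θ_B0 = 1004/EI
Flexibility coefficients: a unit moment at one end gives L/(3EI) there and L/(6EI) at the far end, so f₁₁ = f₂₂ = 3.667/EI and f₁₂ = f₂₁ = 1.833/EI.
Compatibility — zero rotation at each built-in end:
  3.667 M_A + 1.833 M_B = 1006
  1.833 M_A + 3.667 M_B = 1004
Solving the pair gives M_A = 183.3 kN·m and M_B = 182.2 kN·m (hogging).

M_B = 182.2 kN·m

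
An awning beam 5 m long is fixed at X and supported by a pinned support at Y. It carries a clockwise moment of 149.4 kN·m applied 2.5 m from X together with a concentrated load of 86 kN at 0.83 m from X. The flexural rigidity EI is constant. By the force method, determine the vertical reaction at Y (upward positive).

R_Y = 36.97 kN

Choose R_Y as the redundant. The primary structure is the cantilever fixed at X.
Deflection at Y on the released cantilever, summing each load's contribution:
  clockwise couple 149.4 at a = 2.5: M₀a(2L − a)/(2EI) = 1401/EI
  point load 86 at a = 0.83: Pa²(3L − a)/(6EI) = 139.9/EI
  δ_0 = 1541/EI
Flexibility coefficient — unit upward force at Y: δ_{YY} = L³/(3EI) = 41.67/EI.
The prop prevents deflection at Y: R_Y = δ_0/δ_{YY} = 1541/41.67 = 36.97 kN.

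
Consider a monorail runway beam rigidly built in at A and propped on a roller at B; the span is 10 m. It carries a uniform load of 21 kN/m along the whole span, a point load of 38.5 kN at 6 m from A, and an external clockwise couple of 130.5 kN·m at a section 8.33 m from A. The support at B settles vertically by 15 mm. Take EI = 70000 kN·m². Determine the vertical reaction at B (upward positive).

Release the roller at B. Primary structure: cantilever fixed at A.
Primary-structure tip deflection at B by superposition:
  UDL 21: wL⁴/(8EI) = 26250/EI
  point load 38.5 at a = 6: Pa²(3L − a)/(6EI) = 5544/EI
  clockwise couple 130.5 at a = 8.33: M₀a(2L − a)/(2EI) = 6343/EI
  δ_0 = 38137/EI
Flexibility coefficient — unit upward force at B: δ_{BB} = L³/(3EI) = 333.3/EI.
With EI = 70000 kN·m²: δ_0 = 0.54481 m and δ_{BB} = 0.004762 m/kN.
Compatibility — the beam at B must follow the support down by 0.015 m: δ_0 − R_B·δ_{BB} = 0.015, so R_B = (0.54481 − 0.015)/0.004762 = 111.3 kN.

R_B = 111.3 kN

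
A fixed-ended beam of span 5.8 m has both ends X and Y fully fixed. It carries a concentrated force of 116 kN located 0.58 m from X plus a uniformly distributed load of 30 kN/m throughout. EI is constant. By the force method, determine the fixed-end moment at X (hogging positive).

M_X = 138.6 kN·m

Release both end moments; the primary structure is a simply-supported span XY with redundants M_X and M_Y.
Simple-span end rotations at X and Y under the given loads:
  at X: point load 116 at a = 0.58: Pab(L + b)/(6LEI) = 111.2/EI
  at Y: point load 116 at a = 0.58: Pab(L + a)/(6LEI) = 64.39/EI
  at X: UDL 30: wL³/(24EI) = 243.9/EI
  at Y: UDL 30: wL³/(24EI) = 243.9/EI
  θ_X0 = 355.1/EI,  θ_Y0 = 308.3/EI
Flexibility coefficients: a unit moment at one end gives L/(3EI) there and L/(6EI) at the far end, so f₁₁ = f₂₂ = 1.933/EI and f₁₂ = f₂₁ = 0.9667/EI.
Compatibility — zero rotation at each built-in end:
  1.933 M_X + 0.9667 M_Y = 355.1
  0.9667 M_X + 1.933 M_Y = 308.3
Solving the pair gives M_X = 138.6 kN·m and M_Y = 90.16 kN·m (hogging).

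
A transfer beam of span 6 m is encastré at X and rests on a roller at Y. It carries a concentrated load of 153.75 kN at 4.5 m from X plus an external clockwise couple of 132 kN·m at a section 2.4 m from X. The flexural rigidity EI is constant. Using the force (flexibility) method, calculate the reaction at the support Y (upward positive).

R_Y = 118.4 kN

Choose R_Y as the redundant. The primary structure is the cantilever fixed at X.
Deflection at Y on the released cantilever, summing each load's contribution:
  point load 153.75 at a = 4.5: Pa²(3L − a)/(6EI) = 7005/EI
  clockwise couple 132 at a = 2.4: M₀a(2L − a)/(2EI) = 1521/EI
  δ_0 = 8526/EI
Flexibility coefficient — unit upward force at Y: δ_{YY} = L³/(3EI) = 72/EI.
The prop prevents deflection at Y: R_Y = δ_0/δ_{YY} = 8526/72 = 118.4 kN.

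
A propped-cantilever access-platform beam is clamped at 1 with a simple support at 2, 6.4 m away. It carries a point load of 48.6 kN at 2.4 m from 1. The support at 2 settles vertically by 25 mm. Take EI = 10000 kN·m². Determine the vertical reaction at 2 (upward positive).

Remove the prop at 2; the released (primary) structure is a cantilever built in at 1.
Primary-structure tip deflection at 2 by superposition:
  point load 48.6 at a = 2.4: Pa²(3L − a)/(6EI) = 783.8/EI
Flexibility coefficient — unit upward force at 2: δ_{22} = L³/(3EI) = 87.38/EI.
With EI = 10000 kN·m²: δ_0 = 0.078382 m and δ_{22} = 0.008738 m/kN.
Compatibility — the beam at 2 must follow the support down by 0.025 m: δ_0 − R_2·δ_{22} = 0.025, so R_2 = (0.078382 − 0.025)/0.008738 = 6.109 kN.

R_2 = 6.109 kN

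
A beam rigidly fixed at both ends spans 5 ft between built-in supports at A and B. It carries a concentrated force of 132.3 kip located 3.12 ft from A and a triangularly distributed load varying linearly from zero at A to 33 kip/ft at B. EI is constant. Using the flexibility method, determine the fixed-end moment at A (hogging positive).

M_A = 85.86 kip·ft

Release both end moments; the primary structure is a simply-supported span AB with redundants M_A and M_B.
On the primary (simply-supported) span, the end slopes from the loading are:
  at A: point load 132.3 at a = 3.12: Pab(L + b)/(6LEI) = 178/EI
  at B: point load 132.3 at a = 3.12: Pab(L + a)/(6LEI) = 210/EI
  at A: triangular load, peak 33: 7w₀L³/(360EI) = 80.21/EI
  at B: triangular load, peak 33: w₀L³/(45EI) = 91.67/EI
  θ_A0 = 258.2/EI,  θ_B0 = 301.7/EI
Flexibility coefficients: a unit moment at one end gives L/(3EI) there and L/(6EI) at the far end, so f₁₁ = f₂₂ = 1.667/EI and f₁₂ = f₂₁ = 0.8333/EI.
Compatibility — zero rotation at each built-in end:
  1.667 M_A + 0.8333 M_B = 258.2
  0.8333 M_A + 1.667 M_B = 301.7
Solving the pair gives M_A = 85.86 kip·ft and M_B = 138.1 kip·ft (hogging).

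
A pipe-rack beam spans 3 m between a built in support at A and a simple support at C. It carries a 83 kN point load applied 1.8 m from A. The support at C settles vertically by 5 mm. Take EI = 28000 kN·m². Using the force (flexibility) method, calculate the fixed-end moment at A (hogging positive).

Remove the prop at C; the released (primary) structure is a cantilever built in at A.
Downward deflection at the released point C due to the loads:
  point load 83 at a = 1.8: Pa²(3L − a)/(6EI) = 322.7/EI
Tip deflection under a unit load at C: L³/(3EI) = 9/EI.
With EI = 28000 kN·m²: δ_0 = 0.011525 m and δ_{CC} = 0.000321 m/kN.
Compatibility — the beam at C must follow the support down by 0.005 m: δ_0 − R_C·δ_{CC} = 0.005, so R_C = (0.011525 − 0.005)/0.000321 = 20.3 kN.
Moment equilibrium about A: M_A = Σ(load moments about A) − R_C·L = 149.4 − 20.3×3 = 88.5 kN·m.

M_A = 88.5 kN·m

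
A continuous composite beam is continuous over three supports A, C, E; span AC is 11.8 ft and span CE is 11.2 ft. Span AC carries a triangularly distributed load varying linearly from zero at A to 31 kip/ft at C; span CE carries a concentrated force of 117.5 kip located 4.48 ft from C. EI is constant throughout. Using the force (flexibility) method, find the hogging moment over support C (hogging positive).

M_C = 270.7 kip·ft

Insert a hinge at C; M_C is the redundant, and each span becomes simply supported.
Rotations at C on the released spans (each span's end-slope, ×1/EI):
  span AC: triangular load, peak 31: w₀L³/(45EI) = 1132/EI
  span CE: point load 117.5 at a = 4.48: Pab(L + b)/(6LEI) = 943.3/EI
  relative rotation θ_0 = (1132 + 943.3)/EI = 2075/EI
A unit hogging moment at C produces rotation L₁/(3EI) + L₂/(3EI) = 7.667/EI.
Compatibility: M_C·(L₁+L₂)/(3EI) = θ_0, giving M_C = 270.7 kip·ft (hogging).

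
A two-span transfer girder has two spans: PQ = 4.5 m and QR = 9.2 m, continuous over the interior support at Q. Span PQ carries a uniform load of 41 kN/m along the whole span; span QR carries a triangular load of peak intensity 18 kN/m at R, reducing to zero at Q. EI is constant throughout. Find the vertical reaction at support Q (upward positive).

Release continuity at Q by inserting a hinge; the redundant is the internal moment M_Q. The primary structure is two simply-supported spans PQ and QR.
Discontinuity in slope at Q on the released structure — sum the simple-span end rotations:
  span PQ: UDL 41: wL³/(24EI) = 155.7/EI
  span QR: triangular load, peak 18: 7w₀L³/(360EI) = 272.5/EI
  relative rotation θ_0 = (155.7 + 272.5)/EI = 428.2/EI
A unit hogging moment at Q produces rotation L₁/(3EI) + L₂/(3EI) = 4.567/EI.
Slope continuity at Q: θ_0 = M_Q·4.567/EI, so M_Q = 428.2/4.567 = 93.77 kN·m (hogging).
Span PQ, ΣM about P with M_Q applied at Q: R_Q^{PQ}·4.5 = 415.1 + 93.77, so R_Q^{PQ} = 113.1 kN and R_P = 184.5 − 113.1 = 71.41 kN.
Span QR, ΣM about R: R_Q^{QR}·9.2 = 253.9 + 93.77, so R_Q^{QR} = 37.79 kN and R_R = 82.8 − 37.79 = 45.01 kN.
R_Q = 113.1 + 37.79 = 150.9 kN.

R_Q = 150.9 kN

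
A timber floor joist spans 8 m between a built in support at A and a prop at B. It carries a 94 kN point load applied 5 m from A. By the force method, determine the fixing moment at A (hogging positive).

Take the reaction at B as the redundant and release it; the primary structure is a cantilever fixed at A.
Deflection at B on the released cantilever, summing each load's contribution:
  point load 94 at a = 5: Pa²(3L − a)/(6EI) = 7442/EI
Tip deflection under a unit load at B: L³/(3EI) = 170.7/EI.
The prop prevents deflection at B: R_B = δ_0/δ_{BB} = 7442/170.7 = 43.6 kN.
Moment equilibrium about A: M_A = Σ(load moments about A) − R_B·L = 470 − 43.6×8 = 121.2 kN·m.

M_A = 121.2 kN·m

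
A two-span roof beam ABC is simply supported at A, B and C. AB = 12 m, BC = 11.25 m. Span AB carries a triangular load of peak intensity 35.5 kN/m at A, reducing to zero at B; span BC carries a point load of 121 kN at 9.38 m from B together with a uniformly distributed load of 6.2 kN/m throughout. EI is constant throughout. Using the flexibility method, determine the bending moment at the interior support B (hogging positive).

Take M_B as the redundant. Released structure: two simple spans AB and BC with a hinge at B.
End slopes at the hinge B, treating each span as simply supported:
  span AB: triangular load, peak 35.5: 7w₀L³/(360EI) = 1193/EI
  span BC: point load 121 at a = 9.38: Pab(L + b)/(6LEI) = 412.5/EI
  span BC: UDL 6.2: wL³/(24EI) = 367.8/EI
  relative rotation θ_0 = (1193 + 780.4)/EI = 1973/EI
A unit hogging moment at B produces rotation L₁/(3EI) + L₂/(3EI) = 7.75/EI.
Slope continuity at B: θ_0 = M_B·7.75/EI, so M_B = 1973/7.75 = 254.6 kN·m (hogging).

M_B = 254.6 kN·m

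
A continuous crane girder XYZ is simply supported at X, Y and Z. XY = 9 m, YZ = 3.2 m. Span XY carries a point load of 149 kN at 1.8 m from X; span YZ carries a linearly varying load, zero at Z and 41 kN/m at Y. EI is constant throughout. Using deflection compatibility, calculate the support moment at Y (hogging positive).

M_Y = 102.3 kN·m

Take M_Y as the redundant. Released structure: two simple spans XY and YZ with a hinge at Y.
End slopes at the hinge Y, treating each span as simply supported:
  span XY: point load 149 at a = 1.8: Pab(L + a)/(6LEI) = 386.2/EI
  span YZ: triangular load, peak 41: w₀L³/(45EI) = 29.86/EI
  relative rotation θ_0 = (386.2 + 29.86)/EI = 416.1/EI
A unit hogging moment at Y produces rotation L₁/(3EI) + L₂/(3EI) = 4.067/EI.
Compatibility: M_Y·(L₁+L₂)/(3EI) = θ_0, giving M_Y = 102.3 kN·m (hogging).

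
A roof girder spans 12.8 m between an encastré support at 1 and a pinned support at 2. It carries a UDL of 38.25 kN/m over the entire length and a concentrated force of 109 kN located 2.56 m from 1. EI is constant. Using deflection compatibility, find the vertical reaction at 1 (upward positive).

R_1 = 408.9 kN

Remove the prop at 2; the released (primary) structure is a cantilever built in at 1.
Deflection at 2 on the released cantilever, summing each load's contribution:
  UDL 38.25: wL⁴/(8EI) = 128346/EI
  point load 109 at a = 2.56: Pa²(3L − a)/(6EI) = 4267/EI
  δ_0 = 132613/EI
Tip deflection under a unit load at 2: L³/(3EI) = 699.1/EI.
The prop prevents deflection at 2: R_2 = δ_0/δ_{22} = 132613/699.1 = 189.7 kN.
Vertical equilibrium: R_1 = ΣP − R_2 = 598.6 − 189.7 = 408.9 kN.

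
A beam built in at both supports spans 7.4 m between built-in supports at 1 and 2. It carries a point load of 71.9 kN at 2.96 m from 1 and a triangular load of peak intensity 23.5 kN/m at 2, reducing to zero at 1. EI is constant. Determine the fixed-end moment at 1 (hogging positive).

M_1 = 119.5 kN·m

Release both end moments; the primary structure is a simply-supported span 12 with redundants M_1 and M_2.
Simple-span end rotations at 1 and 2 under the given loads:
  at 1: point load 71.9 at a = 2.96: Pab(L + b)/(6LEI) = 252/EI
  at 2: point load 71.9 at a = 2.96: Pab(L + a)/(6LEI) = 220.5/EI
  at 1: triangular load, peak 23.5: 7w₀L³/(360EI) = 185.2/EI
  at 2: triangular load, peak 23.5: w₀L³/(45EI) = 211.6/EI
  θ_10 = 437.1/EI,  θ_20 = 432.1/EI
Flexibility coefficients: a unit moment at one end gives L/(3EI) there and L/(6EI) at the far end, so f₁₁ = f₂₂ = 2.467/EI and f₁₂ = f₂₁ = 1.233/EI.
Compatibility — zero rotation at each built-in end:
  2.467 M_1 + 1.233 M_2 = 437.1
  1.233 M_1 + 2.467 M_2 = 432.1
Solving the pair gives M_1 = 119.5 kN·m and M_2 = 115.4 kN·m (hogging).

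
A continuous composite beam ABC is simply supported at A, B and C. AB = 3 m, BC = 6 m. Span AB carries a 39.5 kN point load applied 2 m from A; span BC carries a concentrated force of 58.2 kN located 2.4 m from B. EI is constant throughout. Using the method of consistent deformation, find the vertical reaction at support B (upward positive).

R_B = 87.26 kN

Take M_B as the redundant. Released structure: two simple spans AB and BC with a hinge at B.
End slopes at the hinge B, treating each span as simply supported:
  span AB: point load 39.5 at a = 2: Pab(L + a)/(6LEI) = 21.94/EI
  span BC: point load 58.2 at a = 2.4: Pab(L + b)/(6LEI) = 134.1/EI
  relative rotation θ_0 = (21.94 + 134.1)/EI = 156/EI
A unit hogging moment at B produces rotation L₁/(3EI) + L₂/(3EI) = 3/EI.
Slope continuity at B: θ_0 = M_B·3/EI, so M_B = 156/3 = 52.01 kN·m (hogging).
Span AB, ΣM about A with M_B applied at B: R_B^{AB}·3 = 79 + 52.01, so R_B^{AB} = 43.67 kN and R_A = 39.5 − 43.67 = -4.171 kN.
Span BC, ΣM about C: R_B^{BC}·6 = 209.5 + 52.01, so R_B^{BC} = 43.59 kN and R_C = 58.2 − 43.59 = 14.61 kN.
R_B = 43.67 + 43.59 = 87.26 kN.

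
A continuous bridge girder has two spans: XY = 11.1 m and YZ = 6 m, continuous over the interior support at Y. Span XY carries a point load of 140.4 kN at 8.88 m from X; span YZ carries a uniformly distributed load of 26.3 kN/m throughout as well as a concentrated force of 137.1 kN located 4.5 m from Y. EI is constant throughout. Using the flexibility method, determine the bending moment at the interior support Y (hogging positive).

M_Y = 221 kN·m

Insert a hinge at Y; M_Y is the redundant, and each span becomes simply supported.
Discontinuity in slope at Y on the released structure — sum the simple-span end rotations:
  span XY: point load 140.4 at a = 8.88: Pab(L + a)/(6LEI) = 830.3/EI
  span YZ: UDL 26.3: wL³/(24EI) = 236.7/EI
  span YZ: point load 137.1 at a = 4.5: Pab(L + b)/(6LEI) = 192.8/EI
  relative rotation θ_0 = (830.3 + 429.5)/EI = 1260/EI
A unit hogging moment at Y produces rotation L₁/(3EI) + L₂/(3EI) = 5.7/EI.
Slope continuity at Y: θ_0 = M_Y·5.7/EI, so M_Y = 1260/5.7 = 221 kN·m (hogging).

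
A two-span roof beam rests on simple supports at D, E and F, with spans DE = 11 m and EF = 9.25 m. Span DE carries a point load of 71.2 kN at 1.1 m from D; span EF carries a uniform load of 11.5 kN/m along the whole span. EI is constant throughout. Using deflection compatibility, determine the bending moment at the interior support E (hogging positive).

M_E = 77.24 kN·m

Insert a hinge at E; M_E is the redundant, and each span becomes simply supported.
Discontinuity in slope at E on the released structure — sum the simple-span end rotations:
  span DE: point load 71.2 at a = 1.1: Pab(L + a)/(6LEI) = 142.2/EI
  span EF: UDL 11.5: wL³/(24EI) = 379.2/EI
  relative rotation θ_0 = (142.2 + 379.2)/EI = 521.4/EI
A unit hogging moment at E produces rotation L₁/(3EI) + L₂/(3EI) = 6.75/EI.
Compatibility: M_E·(L₁+L₂)/(3EI) = θ_0, giving M_E = 77.24 kN·m (hogging).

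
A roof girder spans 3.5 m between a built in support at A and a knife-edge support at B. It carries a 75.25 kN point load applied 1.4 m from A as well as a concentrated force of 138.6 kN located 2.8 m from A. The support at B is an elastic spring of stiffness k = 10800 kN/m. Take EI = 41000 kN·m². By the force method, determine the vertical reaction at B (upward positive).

R_B = 89.46 kN

Choose R_B as the redundant. The primary structure is the cantilever fixed at A.
Primary-structure tip deflection at B by superposition:
  point load 75.25 at a = 1.4: Pa²(3L − a)/(6EI) = 223.7/EI
  point load 138.6 at a = 2.8: Pa²(3L − a)/(6EI) = 1395/EI
  δ_0 = 1618/EI
Tip deflection under a unit load at B: L³/(3EI) = 14.29/EI.
With EI = 41000 kN·m²: δ_0 = 0.039468 m and δ_{BB} = 0.000349 m/kN.
Compatibility — the spring shortens by R_B/k under the reaction it provides: δ_0 − R_B·δ_{BB} = R_B/k. With 1/k = 0.000093 m/kN, R_B = δ_0 / (δ_{BB} + 1/k) = 0.039468 / (0.000349 + 0.000093) = 89.46 kN.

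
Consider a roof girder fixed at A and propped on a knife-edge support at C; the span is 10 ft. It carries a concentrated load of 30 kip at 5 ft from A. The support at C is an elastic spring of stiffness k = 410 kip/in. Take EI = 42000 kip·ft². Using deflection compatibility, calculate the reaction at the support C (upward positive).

R_C = 9.141 kip

Take the reaction at C as the redundant and release it; the primary structure is a cantilever fixed at A.
Deflection at C on the released cantilever, summing each load's contribution:
  point load 30 at a = 5: Pa²(3L − a)/(6EI) = 3125/EI
Tip deflection under a unit load at C: L³/(3EI) = 333.3/EI.
With EI = 42000 kip·ft²: δ_0 = 0.074405 ft and δ_{CC} = 0.007937 ft/kip.
Compatibility — the spring shortens by R_C/k under the reaction it provides: δ_0 − R_C·δ_{CC} = R_C/k. With 1/k = 1/(410×12) ft/kip = 0.000203 ft/kip, R_C = δ_0 / (δ_{CC} + 1/k) = 0.074405 / (0.007937 + 0.000203) = 9.141 kip.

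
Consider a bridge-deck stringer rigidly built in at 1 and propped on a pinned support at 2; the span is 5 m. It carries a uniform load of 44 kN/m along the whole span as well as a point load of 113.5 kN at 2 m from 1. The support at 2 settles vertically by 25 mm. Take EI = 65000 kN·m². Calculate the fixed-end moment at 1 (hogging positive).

M_1 = 441.5 kN·m

Release the roller at 2. Primary structure: cantilever fixed at 1.
Free-end deflection of the primary structure under the applied loading (downward +):
  UDL 44: wL⁴/(8EI) = 3438/EI
  point load 113.5 at a = 2: Pa²(3L − a)/(6EI) = 983.7/EI
  δ_0 = 4421/EI
Flexibility coefficient — unit upward force at 2: δ_{22} = L³/(3EI) = 41.67/EI.
With EI = 65000 kN·m²: δ_0 = 0.068018 m and δ_{22} = 0.000641 m/kN.
Compatibility — the beam at 2 must follow the support down by 0.025 m: δ_0 − R_2·δ_{22} = 0.025, so R_2 = (0.068018 − 0.025)/0.000641 = 67.11 kN.
Moment equilibrium about 1: M_1 = Σ(load moments about 1) − R_2·L = 777 − 67.11×5 = 441.5 kN·m.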